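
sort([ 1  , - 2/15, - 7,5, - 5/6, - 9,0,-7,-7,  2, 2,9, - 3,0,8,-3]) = [ - 9, - 7, - 7, - 7,-3,- 3 ,-5/6,-2/15, 0,  0,1,2, 2,5,8, 9]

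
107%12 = 11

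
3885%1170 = 375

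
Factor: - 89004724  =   - 2^2*17^1*317^1*4129^1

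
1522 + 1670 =3192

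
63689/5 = 63689/5= 12737.80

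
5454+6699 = 12153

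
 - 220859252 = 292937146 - 513796398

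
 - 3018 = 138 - 3156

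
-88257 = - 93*949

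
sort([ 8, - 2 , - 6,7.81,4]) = [-6 , - 2, 4, 7.81, 8] 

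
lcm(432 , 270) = 2160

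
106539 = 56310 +50229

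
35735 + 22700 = 58435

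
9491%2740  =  1271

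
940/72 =13 + 1/18  =  13.06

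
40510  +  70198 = 110708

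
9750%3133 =351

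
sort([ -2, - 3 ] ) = [ - 3,  -  2 ] 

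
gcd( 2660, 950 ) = 190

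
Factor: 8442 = 2^1*3^2*7^1*67^1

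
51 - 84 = -33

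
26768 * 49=1311632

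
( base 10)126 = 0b1111110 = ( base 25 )51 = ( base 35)3l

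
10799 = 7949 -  - 2850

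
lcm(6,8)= 24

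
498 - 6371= - 5873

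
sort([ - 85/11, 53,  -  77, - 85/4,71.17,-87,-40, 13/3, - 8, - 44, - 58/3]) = [ - 87 , - 77 , - 44, - 40, - 85/4,-58/3,-8,-85/11,13/3, 53, 71.17]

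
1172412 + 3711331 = 4883743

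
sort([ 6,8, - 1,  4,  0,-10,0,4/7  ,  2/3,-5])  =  [-10, - 5, - 1,0 , 0,4/7,2/3, 4,6,8]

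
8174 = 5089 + 3085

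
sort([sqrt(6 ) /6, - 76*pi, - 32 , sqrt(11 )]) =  [ - 76*pi ,-32, sqrt( 6)/6, sqrt( 11) ]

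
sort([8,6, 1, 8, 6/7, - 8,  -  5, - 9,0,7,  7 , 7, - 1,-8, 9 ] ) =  [ - 9, - 8,-8, - 5, - 1,0,6/7, 1 , 6 , 7, 7, 7, 8, 8, 9] 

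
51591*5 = 257955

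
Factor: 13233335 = 5^1*71^1*37277^1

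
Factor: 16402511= 257^1 * 63823^1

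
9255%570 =135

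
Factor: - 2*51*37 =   -  3774 = -2^1*3^1*17^1*37^1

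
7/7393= 7/7393 = 0.00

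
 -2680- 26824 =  - 29504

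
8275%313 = 137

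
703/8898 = 703/8898 = 0.08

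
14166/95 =149 + 11/95= 149.12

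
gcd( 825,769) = 1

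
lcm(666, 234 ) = 8658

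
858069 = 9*95341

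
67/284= 67/284 = 0.24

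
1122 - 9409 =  - 8287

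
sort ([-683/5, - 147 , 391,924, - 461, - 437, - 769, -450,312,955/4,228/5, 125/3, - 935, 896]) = [ - 935,-769, - 461, - 450, - 437,-147, - 683/5, 125/3,228/5,955/4,312, 391  ,  896, 924]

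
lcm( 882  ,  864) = 42336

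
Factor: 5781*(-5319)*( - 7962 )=2^1*3^5*41^1*47^1*197^1*1327^1 =244824644718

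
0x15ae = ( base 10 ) 5550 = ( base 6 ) 41410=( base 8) 12656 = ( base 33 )536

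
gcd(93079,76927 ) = 1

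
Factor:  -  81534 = -2^1*3^1*107^1*127^1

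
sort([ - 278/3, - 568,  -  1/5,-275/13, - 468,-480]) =[  -  568, - 480, - 468,-278/3,-275/13, - 1/5] 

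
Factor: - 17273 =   -  23^1*751^1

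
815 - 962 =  - 147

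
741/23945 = 741/23945 =0.03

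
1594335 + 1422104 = 3016439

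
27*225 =6075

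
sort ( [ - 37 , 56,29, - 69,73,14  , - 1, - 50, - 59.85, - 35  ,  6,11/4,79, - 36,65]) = [ - 69 ,-59.85, - 50, - 37, - 36, - 35, - 1, 11/4,6,14,29, 56,65,  73,79] 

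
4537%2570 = 1967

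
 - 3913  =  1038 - 4951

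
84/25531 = 84/25531=0.00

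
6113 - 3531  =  2582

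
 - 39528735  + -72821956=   -  112350691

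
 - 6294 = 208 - 6502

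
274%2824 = 274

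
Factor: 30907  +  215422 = 246329^1  =  246329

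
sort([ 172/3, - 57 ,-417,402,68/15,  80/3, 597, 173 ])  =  [ - 417, - 57, 68/15, 80/3, 172/3,173,402,597]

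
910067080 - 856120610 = 53946470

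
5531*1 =5531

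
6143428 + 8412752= 14556180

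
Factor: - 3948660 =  - 2^2*3^2*5^1*21937^1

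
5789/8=5789/8 = 723.62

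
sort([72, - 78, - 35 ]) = [ - 78, - 35,72] 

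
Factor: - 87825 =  - 3^1*5^2*1171^1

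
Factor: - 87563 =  - 7^2* 1787^1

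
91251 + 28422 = 119673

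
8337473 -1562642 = 6774831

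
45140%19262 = 6616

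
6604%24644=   6604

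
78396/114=13066/19= 687.68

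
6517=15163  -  8646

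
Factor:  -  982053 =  - 3^2*19^1*5743^1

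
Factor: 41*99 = 4059 =3^2*11^1 * 41^1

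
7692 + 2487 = 10179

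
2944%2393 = 551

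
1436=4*359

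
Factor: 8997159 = 3^1*683^1 * 4391^1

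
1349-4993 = -3644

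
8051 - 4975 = 3076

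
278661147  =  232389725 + 46271422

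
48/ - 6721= - 48/6721 = -0.01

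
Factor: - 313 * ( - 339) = 106107 = 3^1*113^1*313^1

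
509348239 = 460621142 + 48727097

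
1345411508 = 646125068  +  699286440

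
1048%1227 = 1048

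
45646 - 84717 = -39071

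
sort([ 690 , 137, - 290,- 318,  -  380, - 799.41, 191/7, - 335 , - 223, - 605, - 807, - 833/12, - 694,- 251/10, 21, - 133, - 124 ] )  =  [ - 807,-799.41, - 694, - 605, - 380, - 335, - 318, - 290,  -  223, - 133, - 124,-833/12, - 251/10,21,191/7,137, 690 ] 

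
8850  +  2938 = 11788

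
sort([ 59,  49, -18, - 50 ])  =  [ - 50  , - 18,49, 59 ] 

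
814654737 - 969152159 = - 154497422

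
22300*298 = 6645400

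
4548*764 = 3474672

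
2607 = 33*79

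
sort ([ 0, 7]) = [0  ,  7 ]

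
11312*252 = 2850624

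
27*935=25245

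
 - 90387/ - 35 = 90387/35= 2582.49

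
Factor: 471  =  3^1*157^1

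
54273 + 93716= 147989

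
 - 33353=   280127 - 313480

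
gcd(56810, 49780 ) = 190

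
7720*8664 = 66886080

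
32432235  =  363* 89345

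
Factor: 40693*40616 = 2^3*5077^1 * 40693^1 = 1652786888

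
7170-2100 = 5070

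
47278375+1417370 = 48695745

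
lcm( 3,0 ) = 0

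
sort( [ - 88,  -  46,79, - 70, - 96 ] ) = [ - 96, - 88, - 70,-46 , 79]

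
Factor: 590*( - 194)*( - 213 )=24379980 =2^2 * 3^1*5^1*59^1*71^1*97^1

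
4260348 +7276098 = 11536446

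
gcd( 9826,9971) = 1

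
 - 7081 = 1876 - 8957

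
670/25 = 134/5=26.80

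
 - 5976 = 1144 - 7120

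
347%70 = 67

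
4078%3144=934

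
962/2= 481=481.00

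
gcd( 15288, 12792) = 312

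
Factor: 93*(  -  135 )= -12555 = - 3^4 * 5^1*31^1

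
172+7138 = 7310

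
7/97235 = 7/97235=0.00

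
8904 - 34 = 8870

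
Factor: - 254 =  - 2^1*127^1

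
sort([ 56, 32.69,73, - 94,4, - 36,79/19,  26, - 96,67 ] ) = [ - 96,  -  94, - 36,  4,79/19,26,32.69,56 , 67  ,  73] 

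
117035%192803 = 117035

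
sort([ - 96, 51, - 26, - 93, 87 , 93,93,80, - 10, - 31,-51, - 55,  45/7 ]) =[ - 96, - 93, - 55, - 51, - 31, - 26, - 10,45/7, 51,  80,  87,  93 , 93 ]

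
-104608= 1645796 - 1750404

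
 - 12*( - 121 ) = 1452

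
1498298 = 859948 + 638350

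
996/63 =15 + 17/21 =15.81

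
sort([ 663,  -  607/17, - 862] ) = [ - 862, - 607/17, 663 ]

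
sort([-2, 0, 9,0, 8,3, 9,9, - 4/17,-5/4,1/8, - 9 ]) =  [ - 9,-2, - 5/4, - 4/17,0, 0, 1/8,3, 8,9, 9,9] 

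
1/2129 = 1/2129 = 0.00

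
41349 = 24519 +16830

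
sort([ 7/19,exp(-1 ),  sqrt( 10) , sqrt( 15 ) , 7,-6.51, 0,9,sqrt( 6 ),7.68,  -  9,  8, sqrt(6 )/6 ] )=[  -  9 ,  -  6.51 , 0,  exp(  -  1 ),7/19, sqrt(6) /6,  sqrt( 6 ),sqrt(10 ),sqrt( 15), 7, 7.68, 8, 9]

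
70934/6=35467/3 = 11822.33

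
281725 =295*955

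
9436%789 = 757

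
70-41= 29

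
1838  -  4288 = -2450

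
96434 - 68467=27967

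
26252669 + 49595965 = 75848634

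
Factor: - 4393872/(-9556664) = 2^1*3^3*7^1 * 13^( - 1 )*43^(- 1 )*1453^1 * 2137^( - 1 ) = 549234/1194583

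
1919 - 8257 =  - 6338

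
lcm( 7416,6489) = 51912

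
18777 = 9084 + 9693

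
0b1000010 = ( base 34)1w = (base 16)42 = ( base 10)66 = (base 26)2E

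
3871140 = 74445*52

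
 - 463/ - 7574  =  463/7574 = 0.06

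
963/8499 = 321/2833 = 0.11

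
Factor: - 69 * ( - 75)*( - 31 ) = -3^2*5^2 * 23^1*31^1=- 160425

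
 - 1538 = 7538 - 9076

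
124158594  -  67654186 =56504408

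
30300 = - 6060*( - 5)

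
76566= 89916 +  - 13350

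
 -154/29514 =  - 77/14757 = -  0.01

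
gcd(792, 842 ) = 2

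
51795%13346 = 11757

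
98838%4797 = 2898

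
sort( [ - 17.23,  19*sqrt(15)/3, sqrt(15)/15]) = [ - 17.23,sqrt(15 )/15,19*sqrt( 15) /3] 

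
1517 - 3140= - 1623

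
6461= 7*923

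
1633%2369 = 1633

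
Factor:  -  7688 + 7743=5^1 * 11^1= 55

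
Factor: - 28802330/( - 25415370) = 2880233/2541537  =  3^(-5)*127^1*10459^( - 1 )*22679^1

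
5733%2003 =1727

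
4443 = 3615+828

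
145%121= 24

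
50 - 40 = 10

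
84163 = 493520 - 409357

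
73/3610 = 73/3610 = 0.02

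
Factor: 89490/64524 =2^( - 1) * 5^1 *157^1* 283^(- 1) = 785/566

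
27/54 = 1/2=0.50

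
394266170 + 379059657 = 773325827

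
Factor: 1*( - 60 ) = -2^2*3^1*5^1 = - 60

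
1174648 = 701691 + 472957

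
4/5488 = 1/1372 = 0.00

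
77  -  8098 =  - 8021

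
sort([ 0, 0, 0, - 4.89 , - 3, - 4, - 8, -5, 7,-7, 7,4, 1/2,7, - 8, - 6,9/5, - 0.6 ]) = [ - 8,-8, - 7, - 6, - 5, - 4.89, - 4, - 3 ,- 0.6 , 0,0, 0,1/2,  9/5 , 4 , 7,7, 7] 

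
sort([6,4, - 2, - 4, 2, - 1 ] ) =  [- 4, - 2, - 1, 2 , 4 , 6 ]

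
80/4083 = 80/4083 = 0.02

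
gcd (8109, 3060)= 153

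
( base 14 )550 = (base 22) 23g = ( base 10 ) 1050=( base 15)4A0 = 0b10000011010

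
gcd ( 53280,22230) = 90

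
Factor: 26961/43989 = 19^1*31^( - 1) = 19/31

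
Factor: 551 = 19^1*29^1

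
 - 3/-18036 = 1/6012 = 0.00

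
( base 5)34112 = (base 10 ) 2407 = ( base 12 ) 1487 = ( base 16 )967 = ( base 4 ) 211213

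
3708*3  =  11124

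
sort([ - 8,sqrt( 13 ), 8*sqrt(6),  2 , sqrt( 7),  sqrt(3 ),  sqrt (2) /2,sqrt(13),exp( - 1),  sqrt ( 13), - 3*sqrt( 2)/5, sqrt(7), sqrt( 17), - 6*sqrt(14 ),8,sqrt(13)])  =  [ - 6*sqrt( 14), - 8,- 3*sqrt (2 )/5,exp ( - 1),sqrt(2)/2, sqrt( 3),2, sqrt(7), sqrt(7),sqrt(13 ),sqrt( 13 ), sqrt ( 13),  sqrt(13),sqrt( 17),8,8*sqrt(6 ) ] 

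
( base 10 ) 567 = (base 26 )LL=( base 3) 210000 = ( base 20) 187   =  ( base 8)1067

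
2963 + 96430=99393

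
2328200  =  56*41575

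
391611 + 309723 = 701334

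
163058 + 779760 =942818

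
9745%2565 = 2050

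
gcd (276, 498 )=6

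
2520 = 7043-4523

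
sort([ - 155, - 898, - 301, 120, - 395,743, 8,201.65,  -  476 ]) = [-898,-476, - 395, - 301, - 155, 8,120, 201.65, 743] 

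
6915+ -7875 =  - 960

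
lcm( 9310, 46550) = 46550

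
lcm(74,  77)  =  5698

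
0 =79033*0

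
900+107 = 1007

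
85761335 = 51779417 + 33981918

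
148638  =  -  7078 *( - 21 )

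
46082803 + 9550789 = 55633592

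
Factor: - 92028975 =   -  3^1*5^2  *  1227053^1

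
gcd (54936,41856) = 2616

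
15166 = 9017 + 6149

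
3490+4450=7940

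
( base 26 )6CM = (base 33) 411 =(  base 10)4390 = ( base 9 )6017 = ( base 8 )10446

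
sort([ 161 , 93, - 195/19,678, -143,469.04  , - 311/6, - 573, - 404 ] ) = [ - 573, - 404, - 143, - 311/6, - 195/19, 93,161,469.04,678] 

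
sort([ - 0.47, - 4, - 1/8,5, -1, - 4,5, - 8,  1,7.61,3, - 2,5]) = [  -  8,  -  4, - 4, -2,-1,-0.47,-1/8,1, 3, 5,  5, 5,7.61 ]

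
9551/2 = 4775 + 1/2 = 4775.50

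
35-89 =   -  54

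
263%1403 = 263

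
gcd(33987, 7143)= 3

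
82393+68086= 150479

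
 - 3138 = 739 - 3877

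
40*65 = 2600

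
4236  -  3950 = 286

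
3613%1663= 287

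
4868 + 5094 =9962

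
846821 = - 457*( - 1853 )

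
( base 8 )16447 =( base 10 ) 7463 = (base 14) 2a11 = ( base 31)7NN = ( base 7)30521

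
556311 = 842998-286687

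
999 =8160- 7161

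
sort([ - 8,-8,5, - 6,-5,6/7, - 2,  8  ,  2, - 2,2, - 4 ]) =[-8, - 8, - 6,-5,  -  4, - 2,-2,6/7,  2,2,5,8] 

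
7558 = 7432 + 126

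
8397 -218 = 8179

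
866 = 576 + 290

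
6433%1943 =604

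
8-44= - 36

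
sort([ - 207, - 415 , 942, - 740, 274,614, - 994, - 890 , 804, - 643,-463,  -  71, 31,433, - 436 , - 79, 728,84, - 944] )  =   [ - 994, - 944, - 890, - 740, -643, - 463, -436, - 415,- 207, - 79, - 71, 31,  84,  274, 433 , 614,  728,804,942]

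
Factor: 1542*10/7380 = 3^( - 1) * 41^ ( - 1)*257^1 =257/123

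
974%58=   46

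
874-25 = 849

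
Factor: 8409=3^1* 2803^1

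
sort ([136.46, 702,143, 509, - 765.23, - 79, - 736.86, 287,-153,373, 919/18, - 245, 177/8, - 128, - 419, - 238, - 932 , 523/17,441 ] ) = [-932, - 765.23, -736.86, - 419,-245,-238,-153, - 128, - 79, 177/8, 523/17,919/18,136.46 , 143,287,373,441,509, 702]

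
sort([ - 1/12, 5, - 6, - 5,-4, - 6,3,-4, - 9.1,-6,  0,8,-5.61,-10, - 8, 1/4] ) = [ - 10, - 9.1, - 8 , - 6, - 6, - 6, - 5.61, - 5, - 4,  -  4 , - 1/12,0,1/4 , 3,5,8 ] 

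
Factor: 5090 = 2^1*5^1 * 509^1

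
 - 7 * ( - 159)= 1113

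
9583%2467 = 2182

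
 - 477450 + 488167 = 10717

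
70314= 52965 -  - 17349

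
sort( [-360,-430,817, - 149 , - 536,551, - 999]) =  [ -999,-536,-430, - 360, - 149,551,817]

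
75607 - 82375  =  -6768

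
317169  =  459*691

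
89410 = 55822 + 33588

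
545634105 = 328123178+217510927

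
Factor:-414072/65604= - 486/77= - 2^1*3^5*7^ (-1 )*11^( - 1 )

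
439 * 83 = 36437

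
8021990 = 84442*95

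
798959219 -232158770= 566800449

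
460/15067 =460/15067= 0.03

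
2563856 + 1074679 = 3638535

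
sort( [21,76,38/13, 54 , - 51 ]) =[-51,38/13,21,54,  76] 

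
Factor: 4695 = 3^1 * 5^1 * 313^1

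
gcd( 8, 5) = 1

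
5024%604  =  192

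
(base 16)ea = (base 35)6o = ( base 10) 234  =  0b11101010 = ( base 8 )352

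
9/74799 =1/8311 = 0.00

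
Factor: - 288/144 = -2 = - 2^1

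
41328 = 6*6888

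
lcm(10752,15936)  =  892416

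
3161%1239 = 683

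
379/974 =379/974=0.39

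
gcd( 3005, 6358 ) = 1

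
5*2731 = 13655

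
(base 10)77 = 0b1001101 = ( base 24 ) 35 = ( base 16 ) 4d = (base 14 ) 57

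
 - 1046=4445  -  5491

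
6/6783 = 2/2261 = 0.00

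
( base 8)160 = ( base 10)112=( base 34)3a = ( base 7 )220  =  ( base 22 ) 52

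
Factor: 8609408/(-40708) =- 2^5*10177^( - 1)*67261^1 = - 2152352/10177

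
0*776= 0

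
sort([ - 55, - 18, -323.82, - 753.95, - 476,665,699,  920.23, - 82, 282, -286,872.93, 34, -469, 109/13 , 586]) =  [ - 753.95, - 476 , - 469, - 323.82,-286, - 82,-55, - 18,109/13, 34,282, 586, 665, 699,872.93,920.23]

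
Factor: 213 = 3^1 * 71^1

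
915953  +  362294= 1278247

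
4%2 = 0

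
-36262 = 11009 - 47271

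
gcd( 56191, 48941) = 1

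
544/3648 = 17/114 = 0.15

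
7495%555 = 280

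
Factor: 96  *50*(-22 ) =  - 105600 = - 2^7 * 3^1*5^2*11^1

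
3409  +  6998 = 10407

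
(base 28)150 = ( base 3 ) 1021020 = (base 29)12p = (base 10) 924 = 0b1110011100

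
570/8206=285/4103 = 0.07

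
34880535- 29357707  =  5522828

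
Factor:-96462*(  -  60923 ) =5876754426 = 2^1 * 3^2*23^1*233^1 * 60923^1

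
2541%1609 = 932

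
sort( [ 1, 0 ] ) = [ 0,1]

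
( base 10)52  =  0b110100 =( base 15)37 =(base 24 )24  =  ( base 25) 22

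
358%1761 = 358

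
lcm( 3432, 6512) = 253968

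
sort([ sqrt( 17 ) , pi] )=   [ pi, sqrt ( 17 )]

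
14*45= 630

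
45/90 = 1/2 = 0.50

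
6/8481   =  2/2827 = 0.00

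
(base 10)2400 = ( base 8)4540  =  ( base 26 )3E8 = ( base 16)960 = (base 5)34100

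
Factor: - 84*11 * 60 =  - 2^4*3^2*5^1*7^1*11^1  =  - 55440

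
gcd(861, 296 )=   1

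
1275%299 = 79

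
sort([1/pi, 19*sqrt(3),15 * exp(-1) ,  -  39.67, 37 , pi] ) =[-39.67, 1/pi,pi , 15*exp(-1) , 19*sqrt(3 ),37]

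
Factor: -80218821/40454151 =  - 26739607/13484717 = -  109^ ( - 1)* 193^( - 1)*641^( - 1)*26739607^1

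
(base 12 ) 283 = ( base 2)110000011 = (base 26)en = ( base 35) b2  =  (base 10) 387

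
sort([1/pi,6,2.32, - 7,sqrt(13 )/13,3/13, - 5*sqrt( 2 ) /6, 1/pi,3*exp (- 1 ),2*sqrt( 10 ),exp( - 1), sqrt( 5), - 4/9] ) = [ - 7,-5 * sqrt( 2 )/6,- 4/9,3/13,sqrt( 13)/13,1/pi, 1/pi , exp( - 1) , 3*exp( - 1), sqrt ( 5 ),2.32,6,  2*sqrt(10 )]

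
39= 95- 56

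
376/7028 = 94/1757=0.05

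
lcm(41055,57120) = 1313760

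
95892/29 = 3306 +18/29 = 3306.62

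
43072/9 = 4785 + 7/9 = 4785.78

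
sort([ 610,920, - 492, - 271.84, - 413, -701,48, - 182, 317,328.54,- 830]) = [ - 830, - 701, - 492,-413, - 271.84, - 182 , 48,317, 328.54 , 610 , 920]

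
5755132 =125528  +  5629604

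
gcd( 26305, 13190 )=5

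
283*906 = 256398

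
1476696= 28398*52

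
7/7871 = 7/7871 = 0.00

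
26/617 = 26/617 = 0.04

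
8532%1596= 552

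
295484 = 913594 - 618110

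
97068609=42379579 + 54689030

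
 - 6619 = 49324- 55943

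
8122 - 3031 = 5091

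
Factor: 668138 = 2^1 * 334069^1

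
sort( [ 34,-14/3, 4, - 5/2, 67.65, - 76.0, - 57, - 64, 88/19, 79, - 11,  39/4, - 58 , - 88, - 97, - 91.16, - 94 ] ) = [ - 97,-94, - 91.16, - 88, - 76.0,-64, - 58,-57, - 11, - 14/3 , - 5/2,4, 88/19, 39/4, 34, 67.65,  79] 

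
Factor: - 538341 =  - 3^1 * 311^1*577^1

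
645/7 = 645/7=92.14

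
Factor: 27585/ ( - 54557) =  - 3^2*5^1*89^( - 1)  =  - 45/89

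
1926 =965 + 961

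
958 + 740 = 1698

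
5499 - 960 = 4539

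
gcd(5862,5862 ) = 5862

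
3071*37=113627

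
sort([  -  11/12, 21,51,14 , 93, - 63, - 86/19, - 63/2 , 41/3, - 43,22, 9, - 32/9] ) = [ - 63, - 43, - 63/2,-86/19, - 32/9,  -  11/12,9,41/3,14,21,22,51,93]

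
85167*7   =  596169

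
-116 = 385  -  501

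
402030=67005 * 6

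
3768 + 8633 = 12401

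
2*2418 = 4836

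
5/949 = 5/949 = 0.01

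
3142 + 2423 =5565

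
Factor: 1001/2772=2^( -2)*3^( - 2) * 13^1 = 13/36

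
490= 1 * 490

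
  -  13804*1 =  - 13804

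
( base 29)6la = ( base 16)1621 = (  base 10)5665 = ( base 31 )5rn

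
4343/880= 4343/880 = 4.94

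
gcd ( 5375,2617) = 1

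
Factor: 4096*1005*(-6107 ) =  -2^12*3^1*5^1 * 31^1*67^1*197^1 = - 25139343360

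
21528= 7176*3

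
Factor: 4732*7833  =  2^2*3^1 *7^2 * 13^2 * 373^1 = 37065756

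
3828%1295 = 1238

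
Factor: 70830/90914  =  35415/45457 = 3^2*5^1*131^( - 1) * 347^( - 1) * 787^1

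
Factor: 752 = 2^4*47^1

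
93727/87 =1077 + 28/87 = 1077.32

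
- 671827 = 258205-930032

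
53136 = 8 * 6642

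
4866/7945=4866/7945 = 0.61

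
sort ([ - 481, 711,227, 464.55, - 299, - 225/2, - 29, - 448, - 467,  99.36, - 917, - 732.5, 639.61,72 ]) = [ - 917, - 732.5, - 481, - 467, - 448,-299, - 225/2,  -  29, 72, 99.36, 227, 464.55,  639.61, 711] 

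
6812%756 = 8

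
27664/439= 63 + 7/439 = 63.02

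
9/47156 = 9/47156 =0.00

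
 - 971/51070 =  - 1 + 50099/51070 = - 0.02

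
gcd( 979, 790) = 1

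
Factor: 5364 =2^2*3^2 * 149^1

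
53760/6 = 8960 = 8960.00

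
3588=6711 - 3123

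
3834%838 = 482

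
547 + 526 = 1073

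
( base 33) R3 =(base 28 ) 13Q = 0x37e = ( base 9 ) 1203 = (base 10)894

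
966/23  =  42 = 42.00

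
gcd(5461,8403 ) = 1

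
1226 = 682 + 544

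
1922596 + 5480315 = 7402911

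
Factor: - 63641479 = -11^1 *5785589^1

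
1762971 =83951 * 21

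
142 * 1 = 142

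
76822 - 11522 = 65300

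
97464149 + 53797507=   151261656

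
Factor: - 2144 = - 2^5*67^1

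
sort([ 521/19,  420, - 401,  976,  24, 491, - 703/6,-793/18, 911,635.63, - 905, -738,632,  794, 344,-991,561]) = [ - 991, - 905, - 738, - 401, - 703/6,-793/18 , 24, 521/19, 344,420,  491, 561, 632, 635.63,794,911, 976] 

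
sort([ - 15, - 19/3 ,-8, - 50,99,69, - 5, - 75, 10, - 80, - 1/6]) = [ - 80,  -  75, - 50 ,-15 ,- 8, - 19/3, - 5 ,-1/6, 10,69, 99 ] 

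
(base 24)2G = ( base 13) 4c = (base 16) 40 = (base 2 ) 1000000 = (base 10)64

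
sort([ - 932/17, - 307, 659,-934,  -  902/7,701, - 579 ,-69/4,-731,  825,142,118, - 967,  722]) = [ - 967, - 934,-731, - 579, - 307,-902/7, - 932/17, -69/4 , 118,  142,659,701,722,825 ]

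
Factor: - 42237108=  - 2^2*3^2 * 23^1*29^1*1759^1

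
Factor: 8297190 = 2^1*3^2 * 5^1*11^1*17^2*29^1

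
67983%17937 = 14172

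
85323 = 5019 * 17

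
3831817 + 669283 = 4501100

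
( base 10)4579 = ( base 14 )1951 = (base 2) 1000111100011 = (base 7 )16231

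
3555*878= 3121290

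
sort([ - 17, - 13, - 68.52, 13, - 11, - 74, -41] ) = [-74, - 68.52, - 41, - 17,- 13, - 11,13 ]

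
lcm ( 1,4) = 4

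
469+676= 1145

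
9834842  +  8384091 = 18218933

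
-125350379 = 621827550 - 747177929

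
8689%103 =37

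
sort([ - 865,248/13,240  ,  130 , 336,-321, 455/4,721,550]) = [-865 , - 321,248/13,455/4 , 130,240,336,550,721]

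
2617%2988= 2617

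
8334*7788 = 64905192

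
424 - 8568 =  - 8144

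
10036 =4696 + 5340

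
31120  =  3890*8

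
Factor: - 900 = - 2^2*3^2*5^2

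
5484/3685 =1 + 1799/3685 = 1.49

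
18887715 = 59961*315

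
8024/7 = 8024/7 = 1146.29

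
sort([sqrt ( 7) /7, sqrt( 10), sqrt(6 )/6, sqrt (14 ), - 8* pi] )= [ - 8*pi, sqrt (7) /7, sqrt (6 ) /6 , sqrt( 10 ), sqrt( 14) ]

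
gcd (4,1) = 1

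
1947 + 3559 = 5506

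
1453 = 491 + 962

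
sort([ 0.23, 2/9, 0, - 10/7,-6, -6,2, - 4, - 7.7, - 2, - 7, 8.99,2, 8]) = [ - 7.7, - 7,- 6, - 6,-4, - 2, - 10/7 , 0,2/9, 0.23, 2, 2,8,8.99 ]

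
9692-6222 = 3470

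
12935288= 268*48266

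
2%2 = 0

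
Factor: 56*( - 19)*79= - 84056 =- 2^3 * 7^1 * 19^1*79^1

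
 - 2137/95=- 23 + 48/95 = - 22.49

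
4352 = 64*68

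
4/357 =4/357=0.01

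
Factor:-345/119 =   -  3^1*5^1* 7^( - 1)*17^(- 1)*23^1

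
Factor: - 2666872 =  - 2^3 * 13^1*25643^1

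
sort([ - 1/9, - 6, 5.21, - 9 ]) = [ - 9, - 6 , - 1/9,5.21]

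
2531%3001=2531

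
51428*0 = 0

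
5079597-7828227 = -2748630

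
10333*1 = 10333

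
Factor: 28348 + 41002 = 2^1 * 5^2*19^1*73^1 = 69350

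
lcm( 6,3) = 6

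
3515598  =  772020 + 2743578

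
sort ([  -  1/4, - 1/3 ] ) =[ - 1/3, - 1/4] 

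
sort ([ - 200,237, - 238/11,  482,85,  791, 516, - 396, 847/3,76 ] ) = [-396, - 200, - 238/11, 76, 85, 237, 847/3, 482, 516, 791] 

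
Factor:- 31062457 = -113^1 * 274889^1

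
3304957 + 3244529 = 6549486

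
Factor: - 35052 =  - 2^2 *3^1 * 23^1*127^1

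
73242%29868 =13506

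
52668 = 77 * 684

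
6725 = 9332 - 2607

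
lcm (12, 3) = 12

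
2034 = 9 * 226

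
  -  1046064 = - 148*7068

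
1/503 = 1/503 = 0.00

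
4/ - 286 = -1  +  141/143 = -0.01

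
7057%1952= 1201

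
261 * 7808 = 2037888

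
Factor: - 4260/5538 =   -  2^1*5^1*13^( - 1)=- 10/13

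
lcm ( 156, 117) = 468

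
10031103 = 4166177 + 5864926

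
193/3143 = 193/3143 = 0.06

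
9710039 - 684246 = 9025793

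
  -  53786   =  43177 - 96963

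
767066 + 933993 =1701059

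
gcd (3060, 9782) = 2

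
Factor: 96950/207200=2^ ( - 4)*37^( - 1) *277^1 = 277/592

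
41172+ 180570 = 221742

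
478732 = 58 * 8254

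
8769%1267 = 1167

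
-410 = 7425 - 7835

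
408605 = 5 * 81721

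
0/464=0 = 0.00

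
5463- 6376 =  -  913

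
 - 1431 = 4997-6428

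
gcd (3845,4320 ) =5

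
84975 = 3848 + 81127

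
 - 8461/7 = -8461/7= - 1208.71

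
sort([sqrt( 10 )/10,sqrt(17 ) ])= [ sqrt(10)/10,sqrt(17 )] 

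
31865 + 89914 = 121779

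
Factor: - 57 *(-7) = 399 = 3^1*7^1  *  19^1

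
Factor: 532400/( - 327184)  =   - 275/169 = -5^2 * 11^1 * 13^( - 2)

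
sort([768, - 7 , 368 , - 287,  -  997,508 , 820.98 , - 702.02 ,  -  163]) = [  -  997, - 702.02, - 287,  -  163 , - 7,368, 508,768,820.98]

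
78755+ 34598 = 113353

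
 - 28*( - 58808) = 1646624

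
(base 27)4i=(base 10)126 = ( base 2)1111110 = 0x7E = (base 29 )4a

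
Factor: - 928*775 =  - 719200 = - 2^5*5^2*29^1*31^1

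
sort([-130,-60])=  [ - 130, - 60]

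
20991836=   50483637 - 29491801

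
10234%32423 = 10234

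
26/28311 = 26/28311  =  0.00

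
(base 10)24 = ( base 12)20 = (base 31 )o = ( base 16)18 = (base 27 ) O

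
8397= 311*27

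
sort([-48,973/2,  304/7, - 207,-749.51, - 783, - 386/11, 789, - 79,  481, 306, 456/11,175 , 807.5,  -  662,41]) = [ - 783, - 749.51, - 662, - 207, - 79, - 48,  -  386/11,  41,456/11, 304/7, 175,  306, 481, 973/2,789, 807.5] 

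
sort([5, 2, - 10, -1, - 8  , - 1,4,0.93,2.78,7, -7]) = [ -10, - 8, - 7,-1, - 1,0.93, 2,2.78,  4 , 5, 7]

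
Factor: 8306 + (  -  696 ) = 2^1*5^1 * 761^1 = 7610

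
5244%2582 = 80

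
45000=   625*72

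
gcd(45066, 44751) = 21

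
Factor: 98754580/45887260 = 107^1 * 46147^1*2294363^( - 1)=   4937729/2294363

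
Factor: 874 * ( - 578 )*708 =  - 357661776 = - 2^4*3^1*17^2*19^1 * 23^1 * 59^1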